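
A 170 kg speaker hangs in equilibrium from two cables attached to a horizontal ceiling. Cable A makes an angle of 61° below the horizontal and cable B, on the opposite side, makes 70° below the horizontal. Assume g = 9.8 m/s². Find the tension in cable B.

T_B ≈ 1070 N

Weight W = 170 × 9.8 = 1666 N acts straight down.
Horizontal: T_A cos 61° = T_B cos 70°  →  T_A = 0.7055 T_B.
Vertical: T_A sin 61° + T_B sin 70° = 1666.
Substituting the horizontal relation into the vertical equation gives 1.557 T_B = 1666, so T_B = 1070 N.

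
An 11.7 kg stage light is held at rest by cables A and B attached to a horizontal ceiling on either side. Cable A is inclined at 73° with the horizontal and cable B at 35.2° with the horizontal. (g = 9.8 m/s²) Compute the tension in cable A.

Weight W = 11.7 × 9.8 = 114.7 N acts straight down.
Horizontal: T_A cos 73° = T_B cos 35.2°  →  T_B = 0.3578 T_A.
Vertical: T_A sin 73° + T_B sin 35.2° = 114.7.
Substituting the horizontal relation into the vertical equation gives 1.163 T_A = 114.7, so T_A = 98.63 N.

T_A ≈ 98.6 N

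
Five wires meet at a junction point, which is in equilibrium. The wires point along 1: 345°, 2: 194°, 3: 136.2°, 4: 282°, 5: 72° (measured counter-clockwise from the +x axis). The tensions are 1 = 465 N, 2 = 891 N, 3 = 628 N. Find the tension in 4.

T_4 ≈ 1710 N

Resolve: ΣF_x = 465 cos 345° + 891 cos 194° + 628 cos 136.2° + T_4 cos 282° + T_5 cos 72° = 0.
        ΣF_y = 465 sin 345° + 891 sin 194° + 628 sin 136.2° + T_4 sin 282° + T_5 sin 72° = 0.
The known terms sum to (-868.6, 98.76) N, so 0.2079 T_4 + 0.3090 T_5 = 868.6 and -0.9781 T_4 + 0.9511 T_5 = -98.76.
Solving simultaneously: T_4 = 1713 N, T_5 = 1658 N.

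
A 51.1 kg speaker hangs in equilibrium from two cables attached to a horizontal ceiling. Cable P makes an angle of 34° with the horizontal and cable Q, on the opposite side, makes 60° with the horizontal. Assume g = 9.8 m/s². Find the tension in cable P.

T_P ≈ 251 N

Weight W = 51.1 × 9.8 = 500.8 N acts straight down.
Horizontal: T_P cos 34° = T_Q cos 60°  →  T_Q = 1.658 T_P.
Vertical: T_P sin 34° + T_Q sin 60° = 500.8.
Substituting the horizontal relation into the vertical equation gives 1.995 T_P = 500.8, so T_P = 251 N.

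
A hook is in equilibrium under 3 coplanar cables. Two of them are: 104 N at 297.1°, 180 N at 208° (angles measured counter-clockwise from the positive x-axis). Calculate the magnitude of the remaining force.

F ≈ 209 N

Sum the known components: ΣF_x = -111.6 N, ΣF_y = -177.1 N.
For equilibrium the remaining force must supply (−ΣF_x, −ΣF_y) = (111.6, 177.1) N.
Magnitude = √((111.6)² + (177.1)²) = 209.3 N; direction = atan2(177.1, 111.6) = 57.8°.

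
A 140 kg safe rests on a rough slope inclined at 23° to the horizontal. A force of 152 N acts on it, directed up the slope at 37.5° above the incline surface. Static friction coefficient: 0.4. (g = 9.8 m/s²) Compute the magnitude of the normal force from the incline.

Axes along / perpendicular to the incline. W sin 23° = 536.1 N down-slope; W cos 23° = 1263 N into the surface.
Perpendicular: N = W cos 23° − P sin 37.5° = 1263 − 92.53 = 1170 N.
Along incline: P cos 37.5° + f = W sin 23° (friction acts up-slope) → f = 536.1 − 120.6 = 415.5 N.
|f| = 415.5 N ≤ μN = 468.2 N, so the safe is indeed static.

N ≈ 1170 N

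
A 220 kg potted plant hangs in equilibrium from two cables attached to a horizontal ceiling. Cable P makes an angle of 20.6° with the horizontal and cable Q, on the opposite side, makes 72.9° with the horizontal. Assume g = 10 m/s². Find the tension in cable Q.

Weight W = 220 × 10 = 2200 N acts straight down.
Horizontal: T_P cos 20.6° = T_Q cos 72.9°  →  T_P = 0.3141 T_Q.
Vertical: T_P sin 20.6° + T_Q sin 72.9° = 2200.
Substituting the horizontal relation into the vertical equation gives 1.066 T_Q = 2200, so T_Q = 2063 N.

T_Q ≈ 2060 N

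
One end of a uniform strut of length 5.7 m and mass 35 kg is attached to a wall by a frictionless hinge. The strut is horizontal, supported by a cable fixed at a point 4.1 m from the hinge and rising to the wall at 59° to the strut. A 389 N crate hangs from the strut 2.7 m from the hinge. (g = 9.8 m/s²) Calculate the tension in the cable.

T ≈ 577 N

Take torques about the hinge: T sin 59° · 4.1 = 35×9.8×2.85 + 389×2.7 = 2027.9 N·m.
So T = 2027.9 / (0.8572 × 4.1) = 577.01 N.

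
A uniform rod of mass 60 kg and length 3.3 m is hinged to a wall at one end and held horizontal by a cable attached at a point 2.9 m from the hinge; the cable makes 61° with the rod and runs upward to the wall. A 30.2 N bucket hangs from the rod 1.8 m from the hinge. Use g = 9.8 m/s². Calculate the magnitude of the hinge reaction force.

Take torques about the hinge: T sin 61° · 2.9 = 60×9.8×1.65 + 30.2×1.8 = 1024.6 N·m.
So T = 1024.6 / (0.8746 × 2.9) = 403.94 N.
ΣF_x = 0: H_x = T cos 61° = 195.84 N.
ΣF_y = 0: H_y = (60×9.8 + 30.2) − T sin 61° = 618.2 − 353.3 = 264.9 N.
|H| = √(H_x² + H_y²) = √((195.84)² + (264.9)²) = 329.43 N.

|H| ≈ 329 N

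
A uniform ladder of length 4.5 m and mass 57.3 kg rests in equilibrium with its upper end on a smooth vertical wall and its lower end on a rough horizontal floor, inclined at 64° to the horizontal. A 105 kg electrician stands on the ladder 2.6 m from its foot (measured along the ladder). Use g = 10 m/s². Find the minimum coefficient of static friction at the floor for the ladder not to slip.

ΣF_y = 0: N_floor = 57.3×10 + 105×10 = 1623 N.
Torques about the foot: N_wall · 4.5 sin 64° = 57.3×10×2.25 cos 64° + 105×10×2.6 cos 64° → N_wall = 435.63 N.
ΣF_x = 0: f_floor = N_wall = 435.63 N.
μ_min = f_floor / N_floor = 435.63 / 1623 = 0.2684.

μ_min ≈ 0.268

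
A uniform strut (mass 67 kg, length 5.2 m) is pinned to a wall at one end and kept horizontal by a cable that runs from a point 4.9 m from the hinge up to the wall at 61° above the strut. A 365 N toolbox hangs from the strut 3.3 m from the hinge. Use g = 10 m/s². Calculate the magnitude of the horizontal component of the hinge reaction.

H_x ≈ 333 N

Take torques about the hinge: T sin 61° · 4.9 = 67×10×2.6 + 365×3.3 = 2946.5 N·m.
So T = 2946.5 / (0.8746 × 4.9) = 687.53 N.
ΣF_x = 0: H_x = T cos 61° = 333.32 N.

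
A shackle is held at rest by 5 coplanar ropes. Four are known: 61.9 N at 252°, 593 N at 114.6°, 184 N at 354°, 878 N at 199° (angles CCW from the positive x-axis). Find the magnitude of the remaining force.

F ≈ 930 N

Sum the known components: ΣF_x = -913.2 N, ΣF_y = 175.2 N.
For equilibrium the remaining force must supply (−ΣF_x, −ΣF_y) = (913.2, -175.2) N.
Magnitude = √((913.2)² + (-175.2)²) = 929.8 N; direction = atan2(-175.2, 913.2) = 349.1°.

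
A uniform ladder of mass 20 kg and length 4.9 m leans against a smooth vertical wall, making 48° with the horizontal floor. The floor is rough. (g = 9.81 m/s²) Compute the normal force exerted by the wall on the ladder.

Torques about the foot: N_wall · 4.9 sin 48° = 20×9.81×2.45 cos 48° → N_wall = 88.33 N.

N_wall ≈ 88.3 N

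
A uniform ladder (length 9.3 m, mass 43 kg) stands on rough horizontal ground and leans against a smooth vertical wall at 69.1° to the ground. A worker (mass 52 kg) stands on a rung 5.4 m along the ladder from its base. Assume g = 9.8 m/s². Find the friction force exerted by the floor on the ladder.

f ≈ 193 N

Torques about the foot: N_wall · 9.3 sin 69.1° = 43×9.8×4.65 cos 69.1° + 52×9.8×5.4 cos 69.1° → N_wall = 193.45 N.
ΣF_x = 0: f_floor = N_wall = 193.45 N.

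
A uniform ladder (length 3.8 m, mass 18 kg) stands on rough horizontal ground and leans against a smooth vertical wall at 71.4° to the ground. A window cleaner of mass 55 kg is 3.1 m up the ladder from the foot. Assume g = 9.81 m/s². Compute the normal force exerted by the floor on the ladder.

N_floor ≈ 716 N

ΣF_y = 0: N_floor = 18×9.81 + 55×9.81 = 716.13 N.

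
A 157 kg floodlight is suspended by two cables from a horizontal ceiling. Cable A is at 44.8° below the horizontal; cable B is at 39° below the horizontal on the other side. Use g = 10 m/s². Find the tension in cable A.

Weight W = 157 × 10 = 1570 N acts straight down.
Horizontal: T_A cos 44.8° = T_B cos 39°  →  T_B = 0.913 T_A.
Vertical: T_A sin 44.8° + T_B sin 39° = 1570.
Substituting the horizontal relation into the vertical equation gives 1.279 T_A = 1570, so T_A = 1227 N.

T_A ≈ 1230 N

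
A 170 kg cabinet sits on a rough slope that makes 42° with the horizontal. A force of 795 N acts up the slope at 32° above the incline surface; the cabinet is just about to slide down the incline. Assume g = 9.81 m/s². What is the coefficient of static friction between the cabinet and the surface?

On the verge of sliding down the incline, friction is at its maximum μN and acts up the slope.
Perpendicular to incline: N = W cos 42° − P sin 32° = 1239 − 421.3 = 818.1 N.
Along incline: P cos 32° + μN = W sin 42° → μ = (W sin 42° − P cos 32°) / N = 0.54.

μ ≈ 0.540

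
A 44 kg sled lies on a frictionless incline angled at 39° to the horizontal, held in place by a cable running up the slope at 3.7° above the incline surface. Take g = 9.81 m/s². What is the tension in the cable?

T ≈ 272 N

Take axes along and perpendicular to the incline. Weight components: W sin 39° = 271.6 N down-slope, W cos 39° = 335.4 N into the surface.
Along incline: T cos 3.7° = W sin 39° → T = 272.2 N.
Perpendicular: N = W cos 39° − T sin 3.7° = 317.9 N.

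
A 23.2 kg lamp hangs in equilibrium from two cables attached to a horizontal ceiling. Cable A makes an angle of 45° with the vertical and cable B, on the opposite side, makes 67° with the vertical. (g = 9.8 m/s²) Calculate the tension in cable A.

T_A ≈ 226 N

Angles from the horizontal: cable A is 90° − 45° = 45°, cable B is 90° − 67° = 23°.
Weight W = 23.2 × 9.8 = 227.4 N acts straight down.
Horizontal: T_A cos 45° = T_B cos 23°  →  T_B = 0.7682 T_A.
Vertical: T_A sin 45° + T_B sin 23° = 227.4.
Substituting the horizontal relation into the vertical equation gives 1.007 T_A = 227.4, so T_A = 225.7 N.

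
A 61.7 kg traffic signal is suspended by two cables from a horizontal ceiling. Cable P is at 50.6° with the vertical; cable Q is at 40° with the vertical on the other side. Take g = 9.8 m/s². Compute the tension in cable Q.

Angles from the horizontal: cable P is 90° − 50.6° = 39.4°, cable Q is 90° − 40° = 50°.
Weight W = 61.7 × 9.8 = 604.7 N acts straight down.
Horizontal: T_P cos 39.4° = T_Q cos 50°  →  T_P = 0.8318 T_Q.
Vertical: T_P sin 39.4° + T_Q sin 50° = 604.7.
Substituting the horizontal relation into the vertical equation gives 1.294 T_Q = 604.7, so T_Q = 467.3 N.

T_Q ≈ 467 N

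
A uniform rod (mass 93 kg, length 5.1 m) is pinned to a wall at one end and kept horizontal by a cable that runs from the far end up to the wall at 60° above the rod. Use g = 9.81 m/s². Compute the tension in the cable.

Take torques about the hinge: T sin 60° · 5.1 = 93×9.81×2.55 = 2326.4 N·m.
So T = 2326.4 / (0.8660 × 5.1) = 526.73 N.

T ≈ 527 N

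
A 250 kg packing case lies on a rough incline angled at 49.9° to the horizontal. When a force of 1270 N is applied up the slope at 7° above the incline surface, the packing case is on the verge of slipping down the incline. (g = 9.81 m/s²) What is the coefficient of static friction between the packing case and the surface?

μ ≈ 0.432

On the verge of sliding down the incline, friction is at its maximum μN and acts up the slope.
Perpendicular to incline: N = W cos 49.9° − P sin 7° = 1580 − 154.8 = 1425 N.
Along incline: P cos 7° + μN = W sin 49.9° → μ = (W sin 49.9° − P cos 7°) / N = 0.4319.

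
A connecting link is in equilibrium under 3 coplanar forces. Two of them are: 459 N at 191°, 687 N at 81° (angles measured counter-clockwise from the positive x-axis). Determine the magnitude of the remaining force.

Sum the known components: ΣF_x = -343.1 N, ΣF_y = 591 N.
For equilibrium the remaining force must supply (−ΣF_x, −ΣF_y) = (343.1, -591) N.
Magnitude = √((343.1)² + (-591)²) = 683.3 N; direction = atan2(-591, 343.1) = 300.1°.

F ≈ 683 N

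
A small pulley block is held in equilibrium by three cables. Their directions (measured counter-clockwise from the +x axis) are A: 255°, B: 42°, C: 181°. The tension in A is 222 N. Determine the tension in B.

T_B ≈ 325 N

Resolve: ΣF_x = 222 cos 255° + T_B cos 42° + T_C cos 181° = 0.
        ΣF_y = 222 sin 255° + T_B sin 42° + T_C sin 181° = 0.
The known terms sum to (-57.46, -214.4) N, so 0.7431 T_B − 0.9998 T_C = 57.46 and 0.6691 T_B − 0.0175 T_C = 214.4.
Solving simultaneously: T_B = 325.3 N, T_C = 184.3 N.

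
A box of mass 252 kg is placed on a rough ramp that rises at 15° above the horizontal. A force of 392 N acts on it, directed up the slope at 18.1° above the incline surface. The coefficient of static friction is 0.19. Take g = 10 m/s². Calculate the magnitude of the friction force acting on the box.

Axes along / perpendicular to the incline. W sin 15° = 652.2 N down-slope; W cos 15° = 2434 N into the surface.
Perpendicular: N = W cos 15° − P sin 18.1° = 2434 − 121.8 = 2312 N.
Along incline: P cos 18.1° + f = W sin 15° (friction acts up-slope) → f = 652.2 − 372.6 = 279.6 N.
|f| = 279.6 N ≤ μN = 439.3 N, so the box is indeed static.

f ≈ 280 N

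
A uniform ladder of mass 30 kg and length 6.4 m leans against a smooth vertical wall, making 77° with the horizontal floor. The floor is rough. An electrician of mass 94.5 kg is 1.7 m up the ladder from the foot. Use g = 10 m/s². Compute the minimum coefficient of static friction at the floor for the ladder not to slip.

ΣF_y = 0: N_floor = 30×10 + 94.5×10 = 1245 N.
Torques about the foot: N_wall · 6.4 sin 77° = 30×10×3.2 cos 77° + 94.5×10×1.7 cos 77° → N_wall = 92.582 N.
ΣF_x = 0: f_floor = N_wall = 92.582 N.
μ_min = f_floor / N_floor = 92.582 / 1245 = 0.07436.

μ_min ≈ 0.0744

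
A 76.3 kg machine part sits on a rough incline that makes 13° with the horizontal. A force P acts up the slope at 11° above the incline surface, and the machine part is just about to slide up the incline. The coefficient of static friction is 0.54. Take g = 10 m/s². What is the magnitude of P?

P ≈ 528 N

On the verge of sliding up the incline, friction equals μN and acts down the slope.
Perpendicular: N + P sin 11° = W cos 13° = 743.4 N.
Along incline: P cos 11° = W sin 13° + μN  with W sin 13° = 171.6 N.
Solving the pair for P and N: P = 528.4 N, N = 642.6 N (and f = μN = 347 N).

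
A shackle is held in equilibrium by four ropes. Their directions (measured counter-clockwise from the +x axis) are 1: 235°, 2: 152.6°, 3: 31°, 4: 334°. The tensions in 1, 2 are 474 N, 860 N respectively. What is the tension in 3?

T_3 ≈ 533 N

Resolve: ΣF_x = 474 cos 235° + 860 cos 152.6° + T_3 cos 31° + T_4 cos 334° = 0.
        ΣF_y = 474 sin 235° + 860 sin 152.6° + T_3 sin 31° + T_4 sin 334° = 0.
The known terms sum to (-1035, 7.494) N, so 0.8572 T_3 + 0.8988 T_4 = 1035 and 0.5150 T_3 − 0.4384 T_4 = -7.494.
Solving simultaneously: T_3 = 533.2 N, T_4 = 643.5 N.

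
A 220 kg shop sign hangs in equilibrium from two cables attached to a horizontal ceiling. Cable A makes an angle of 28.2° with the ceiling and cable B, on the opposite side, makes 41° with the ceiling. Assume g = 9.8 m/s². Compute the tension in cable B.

Weight W = 220 × 9.8 = 2156 N acts straight down.
Horizontal: T_A cos 28.2° = T_B cos 41°  →  T_A = 0.8564 T_B.
Vertical: T_A sin 28.2° + T_B sin 41° = 2156.
Substituting the horizontal relation into the vertical equation gives 1.061 T_B = 2156, so T_B = 2033 N.

T_B ≈ 2030 N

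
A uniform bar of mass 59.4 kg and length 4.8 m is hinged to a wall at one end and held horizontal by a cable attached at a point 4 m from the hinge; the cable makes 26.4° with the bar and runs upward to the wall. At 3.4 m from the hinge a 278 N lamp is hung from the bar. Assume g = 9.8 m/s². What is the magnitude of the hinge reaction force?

|H| ≈ 1210 N

Take torques about the hinge: T sin 26.4° · 4 = 59.4×9.8×2.4 + 278×3.4 = 2342.3 N·m.
So T = 2342.3 / (0.4446 × 4) = 1317 N.
ΣF_x = 0: H_x = T cos 26.4° = 1179.6 N.
ΣF_y = 0: H_y = (59.4×9.8 + 278) − T sin 26.4° = 860.12 − 585.57 = 274.55 N.
|H| = √(H_x² + H_y²) = √((1179.6)² + (274.55)²) = 1211.2 N.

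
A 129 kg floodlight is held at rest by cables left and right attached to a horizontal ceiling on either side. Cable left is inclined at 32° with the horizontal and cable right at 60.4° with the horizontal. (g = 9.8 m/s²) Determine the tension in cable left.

T_left ≈ 625 N

Weight W = 129 × 9.8 = 1264 N acts straight down.
Horizontal: T_left cos 32° = T_right cos 60.4°  →  T_right = 1.717 T_left.
Vertical: T_left sin 32° + T_right sin 60.4° = 1264.
Substituting the horizontal relation into the vertical equation gives 2.023 T_left = 1264, so T_left = 625 N.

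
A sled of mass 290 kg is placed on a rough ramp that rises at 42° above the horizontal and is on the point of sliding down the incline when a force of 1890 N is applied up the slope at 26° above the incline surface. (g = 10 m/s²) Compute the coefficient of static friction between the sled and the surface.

On the verge of sliding down the incline, friction is at its maximum μN and acts up the slope.
Perpendicular to incline: N = W cos 42° − P sin 26° = 2155 − 828.5 = 1327 N.
Along incline: P cos 26° + μN = W sin 42° → μ = (W sin 42° − P cos 26°) / N = 0.1822.

μ ≈ 0.182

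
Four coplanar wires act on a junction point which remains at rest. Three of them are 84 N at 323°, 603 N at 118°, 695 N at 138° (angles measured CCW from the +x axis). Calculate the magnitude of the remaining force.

Sum the known components: ΣF_x = -732.5 N, ΣF_y = 946.9 N.
For equilibrium the remaining force must supply (−ΣF_x, −ΣF_y) = (732.5, -946.9) N.
Magnitude = √((732.5)² + (-946.9)²) = 1197 N; direction = atan2(-946.9, 732.5) = 307.7°.

F ≈ 1200 N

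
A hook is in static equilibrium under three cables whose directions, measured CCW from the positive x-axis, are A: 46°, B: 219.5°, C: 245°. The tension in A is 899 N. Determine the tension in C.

T_C ≈ 236 N

Resolve: ΣF_x = 899 cos 46° + T_B cos 219.5° + T_C cos 245° = 0.
        ΣF_y = 899 sin 46° + T_B sin 219.5° + T_C sin 245° = 0.
The known terms sum to (624.5, 646.7) N, so -0.7716 T_B − 0.4226 T_C = -624.5 and -0.6361 T_B − 0.9063 T_C = -646.7.
Solving simultaneously: T_B = 679.9 N, T_C = 236.4 N.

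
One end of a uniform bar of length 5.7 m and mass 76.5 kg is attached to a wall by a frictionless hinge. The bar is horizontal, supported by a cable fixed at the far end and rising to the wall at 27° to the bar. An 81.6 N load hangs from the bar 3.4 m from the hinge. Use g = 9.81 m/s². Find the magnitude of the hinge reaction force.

|H| ≈ 927 N

Take torques about the hinge: T sin 27° · 5.7 = 76.5×9.81×2.85 + 81.6×3.4 = 2416.3 N·m.
So T = 2416.3 / (0.4540 × 5.7) = 933.73 N.
ΣF_x = 0: H_x = T cos 27° = 831.96 N.
ΣF_y = 0: H_y = (76.5×9.81 + 81.6) − T sin 27° = 832.07 − 423.91 = 408.16 N.
|H| = √(H_x² + H_y²) = √((831.96)² + (408.16)²) = 926.69 N.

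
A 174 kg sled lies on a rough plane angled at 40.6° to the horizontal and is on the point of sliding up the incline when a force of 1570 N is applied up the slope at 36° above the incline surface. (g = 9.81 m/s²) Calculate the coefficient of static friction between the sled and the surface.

μ ≈ 0.427

On the verge of sliding up the incline, friction is at its maximum μN and acts down the slope.
Perpendicular to incline: N = W cos 40.6° − P sin 36° = 1296 − 922.8 = 373.2 N.
Along incline: P cos 36° − μN = W sin 40.6° → μ = −(W sin 40.6° − P cos 36°) / N = 0.4269.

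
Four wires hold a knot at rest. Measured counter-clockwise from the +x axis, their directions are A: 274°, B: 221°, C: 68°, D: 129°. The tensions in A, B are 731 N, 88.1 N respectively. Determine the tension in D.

Resolve: ΣF_x = 731 cos 274° + 88.1 cos 221° + T_C cos 68° + T_D cos 129° = 0.
        ΣF_y = 731 sin 274° + 88.1 sin 221° + T_C sin 68° + T_D sin 129° = 0.
The known terms sum to (-15.5, -787) N, so 0.3746 T_C − 0.6293 T_D = 15.5 and 0.9272 T_C + 0.7771 T_D = 787.
Solving simultaneously: T_C = 580.1 N, T_D = 320.7 N.

T_D ≈ 321 N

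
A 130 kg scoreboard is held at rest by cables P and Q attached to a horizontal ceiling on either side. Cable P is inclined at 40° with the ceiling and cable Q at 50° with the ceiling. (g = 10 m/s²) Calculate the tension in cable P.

Weight W = 130 × 10 = 1300 N acts straight down.
Horizontal: T_P cos 40° = T_Q cos 50°  →  T_Q = 1.192 T_P.
Vertical: T_P sin 40° + T_Q sin 50° = 1300.
Substituting the horizontal relation into the vertical equation gives 1.556 T_P = 1300, so T_P = 835.6 N.

T_P ≈ 836 N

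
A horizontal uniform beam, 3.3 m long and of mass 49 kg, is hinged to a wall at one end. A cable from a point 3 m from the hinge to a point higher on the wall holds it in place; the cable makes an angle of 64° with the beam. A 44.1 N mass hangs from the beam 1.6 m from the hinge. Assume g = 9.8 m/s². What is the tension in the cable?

Take torques about the hinge: T sin 64° · 3 = 49×9.8×1.65 + 44.1×1.6 = 862.89 N·m.
So T = 862.89 / (0.8988 × 3) = 320.02 N.

T ≈ 320 N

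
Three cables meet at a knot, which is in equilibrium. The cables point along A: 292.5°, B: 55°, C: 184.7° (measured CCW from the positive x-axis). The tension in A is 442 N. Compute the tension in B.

Resolve: ΣF_x = 442 cos 292.5° + T_B cos 55° + T_C cos 184.7° = 0.
        ΣF_y = 442 sin 292.5° + T_B sin 55° + T_C sin 184.7° = 0.
The known terms sum to (169.1, -408.4) N, so 0.5736 T_B − 0.9966 T_C = -169.1 and 0.8192 T_B − 0.0819 T_C = 408.4.
Solving simultaneously: T_B = 547 N, T_C = 484.5 N.

T_B ≈ 547 N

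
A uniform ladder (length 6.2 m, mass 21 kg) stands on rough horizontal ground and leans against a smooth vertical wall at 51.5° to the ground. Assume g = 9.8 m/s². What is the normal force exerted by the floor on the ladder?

ΣF_y = 0: N_floor = 21×9.8 = 205.8 N.

N_floor ≈ 206 N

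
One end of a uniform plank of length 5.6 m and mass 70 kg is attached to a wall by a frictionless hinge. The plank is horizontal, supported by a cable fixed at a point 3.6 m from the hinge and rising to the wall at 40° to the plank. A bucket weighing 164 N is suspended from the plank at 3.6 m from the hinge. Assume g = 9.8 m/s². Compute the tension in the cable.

T ≈ 1090 N

Take torques about the hinge: T sin 40° · 3.6 = 70×9.8×2.8 + 164×3.6 = 2511.2 N·m.
So T = 2511.2 / (0.6428 × 3.6) = 1085.2 N.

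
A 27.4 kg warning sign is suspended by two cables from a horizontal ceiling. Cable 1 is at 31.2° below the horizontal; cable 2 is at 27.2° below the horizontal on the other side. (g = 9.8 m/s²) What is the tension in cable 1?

T_1 ≈ 280 N

Weight W = 27.4 × 9.8 = 268.5 N acts straight down.
Horizontal: T_1 cos 31.2° = T_2 cos 27.2°  →  T_2 = 0.9617 T_1.
Vertical: T_1 sin 31.2° + T_2 sin 27.2° = 268.5.
Substituting the horizontal relation into the vertical equation gives 0.9576 T_1 = 268.5, so T_1 = 280.4 N.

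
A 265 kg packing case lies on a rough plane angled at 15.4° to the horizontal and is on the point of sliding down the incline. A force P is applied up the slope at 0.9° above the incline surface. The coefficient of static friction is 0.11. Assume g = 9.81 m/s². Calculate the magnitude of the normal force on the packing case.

N ≈ 2500 N

On the verge of sliding down the incline, friction equals μN and acts up the slope.
Perpendicular: N + P sin 0.9° = W cos 15.4° = 2506 N.
Along incline: P cos 0.9° + μN = W sin 15.4° with W sin 15.4° = 690.4 N.
Solving the pair for P and N: P = 415.4 N, N = 2500 N (and f = μN = 275 N).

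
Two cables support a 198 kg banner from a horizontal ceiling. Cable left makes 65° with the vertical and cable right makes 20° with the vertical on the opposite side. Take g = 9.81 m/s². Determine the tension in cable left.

Angles from the horizontal: cable left is 90° − 65° = 25°, cable right is 90° − 20° = 70°.
Weight W = 198 × 9.81 = 1942 N acts straight down.
Horizontal: T_left cos 25° = T_right cos 70°  →  T_right = 2.65 T_left.
Vertical: T_left sin 25° + T_right sin 70° = 1942.
Substituting the horizontal relation into the vertical equation gives 2.913 T_left = 1942, so T_left = 666.9 N.

T_left ≈ 667 N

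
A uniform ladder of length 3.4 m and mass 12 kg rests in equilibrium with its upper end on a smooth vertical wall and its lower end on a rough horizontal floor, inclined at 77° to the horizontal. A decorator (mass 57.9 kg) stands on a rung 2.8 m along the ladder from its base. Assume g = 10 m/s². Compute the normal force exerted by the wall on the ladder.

N_wall ≈ 124 N

Torques about the foot: N_wall · 3.4 sin 77° = 12×10×1.7 cos 77° + 57.9×10×2.8 cos 77° → N_wall = 123.94 N.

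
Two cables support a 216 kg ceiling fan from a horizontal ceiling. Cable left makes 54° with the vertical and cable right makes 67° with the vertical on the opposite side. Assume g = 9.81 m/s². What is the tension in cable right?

T_right ≈ 2000 N

Angles from the horizontal: cable left is 90° − 54° = 36°, cable right is 90° − 67° = 23°.
Weight W = 216 × 9.81 = 2119 N acts straight down.
Horizontal: T_left cos 36° = T_right cos 23°  →  T_left = 1.138 T_right.
Vertical: T_left sin 36° + T_right sin 23° = 2119.
Substituting the horizontal relation into the vertical equation gives 1.06 T_right = 2119, so T_right = 2000 N.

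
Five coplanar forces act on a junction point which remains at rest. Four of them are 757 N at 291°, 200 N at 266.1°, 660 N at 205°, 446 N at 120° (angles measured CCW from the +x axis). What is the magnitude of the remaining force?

F ≈ 978 N

Sum the known components: ΣF_x = -563.5 N, ΣF_y = -798.9 N.
For equilibrium the remaining force must supply (−ΣF_x, −ΣF_y) = (563.5, 798.9) N.
Magnitude = √((563.5)² + (798.9)²) = 977.7 N; direction = atan2(798.9, 563.5) = 54.8°.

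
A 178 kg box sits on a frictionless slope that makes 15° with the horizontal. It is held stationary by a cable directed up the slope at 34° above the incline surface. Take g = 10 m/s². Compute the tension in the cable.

Take axes along and perpendicular to the incline. Weight components: W sin 15° = 460.7 N down-slope, W cos 15° = 1719 N into the surface.
Along incline: T cos 34° = W sin 15° → T = 555.7 N.
Perpendicular: N = W cos 15° − T sin 34° = 1409 N.

T ≈ 556 N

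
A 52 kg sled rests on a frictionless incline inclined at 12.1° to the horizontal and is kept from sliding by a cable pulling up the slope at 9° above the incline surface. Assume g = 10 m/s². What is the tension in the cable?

T ≈ 110 N

Take axes along and perpendicular to the incline. Weight components: W sin 12.1° = 109 N down-slope, W cos 12.1° = 508.4 N into the surface.
Along incline: T cos 9° = W sin 12.1° → T = 110.4 N.
Perpendicular: N = W cos 12.1° − T sin 9° = 491.2 N.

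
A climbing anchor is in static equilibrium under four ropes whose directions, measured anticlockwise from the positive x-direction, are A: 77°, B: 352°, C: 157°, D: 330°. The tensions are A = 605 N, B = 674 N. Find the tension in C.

Resolve: ΣF_x = 605 cos 77° + 674 cos 352° + T_C cos 157° + T_D cos 330° = 0.
        ΣF_y = 605 sin 77° + 674 sin 352° + T_C sin 157° + T_D sin 330° = 0.
The known terms sum to (803.5, 495.7) N, so -0.9205 T_C + 0.8660 T_D = -803.5 and 0.3907 T_C − 0.5000 T_D = -495.7.
Solving simultaneously: T_C = 6819 N, T_D = 6320 N.

T_C ≈ 6820 N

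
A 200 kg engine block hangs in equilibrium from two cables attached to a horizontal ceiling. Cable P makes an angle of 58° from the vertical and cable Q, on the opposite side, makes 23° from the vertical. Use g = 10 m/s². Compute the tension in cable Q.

Angles from the horizontal: cable P is 90° − 58° = 32°, cable Q is 90° − 23° = 67°.
Weight W = 200 × 10 = 2000 N acts straight down.
Horizontal: T_P cos 32° = T_Q cos 67°  →  T_P = 0.4607 T_Q.
Vertical: T_P sin 32° + T_Q sin 67° = 2000.
Substituting the horizontal relation into the vertical equation gives 1.165 T_Q = 2000, so T_Q = 1717 N.

T_Q ≈ 1720 N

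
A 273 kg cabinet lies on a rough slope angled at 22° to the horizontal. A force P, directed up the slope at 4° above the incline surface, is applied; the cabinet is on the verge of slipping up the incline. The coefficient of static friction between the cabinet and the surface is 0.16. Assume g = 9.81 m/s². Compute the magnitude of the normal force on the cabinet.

On the verge of sliding up the incline, friction equals μN and acts down the slope.
Perpendicular: N + P sin 4° = W cos 22° = 2483 N.
Along incline: P cos 4° = W sin 22° + μN  with W sin 22° = 1003 N.
Solving the pair for P and N: P = 1388 N, N = 2386 N (and f = μN = 381.8 N).

N ≈ 2390 N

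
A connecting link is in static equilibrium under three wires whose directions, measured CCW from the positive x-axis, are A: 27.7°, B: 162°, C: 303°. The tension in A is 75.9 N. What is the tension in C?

T_C ≈ 86.3 N

Resolve: ΣF_x = 75.9 cos 27.7° + T_B cos 162° + T_C cos 303° = 0.
        ΣF_y = 75.9 sin 27.7° + T_B sin 162° + T_C sin 303° = 0.
The known terms sum to (67.2, 35.28) N, so -0.9511 T_B + 0.5446 T_C = -67.2 and 0.3090 T_B − 0.8387 T_C = -35.28.
Solving simultaneously: T_B = 120.1 N, T_C = 86.32 N.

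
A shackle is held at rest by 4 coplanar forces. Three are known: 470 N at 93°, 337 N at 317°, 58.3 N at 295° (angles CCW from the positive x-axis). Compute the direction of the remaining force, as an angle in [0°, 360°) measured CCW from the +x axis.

Sum the known components: ΣF_x = 246.5 N, ΣF_y = 186.7 N.
For equilibrium the remaining force must supply (−ΣF_x, −ΣF_y) = (-246.5, -186.7) N.
Magnitude = √((-246.5)² + (-186.7)²) = 309.2 N; direction = atan2(-186.7, -246.5) = 217.1°.

θ ≈ 217°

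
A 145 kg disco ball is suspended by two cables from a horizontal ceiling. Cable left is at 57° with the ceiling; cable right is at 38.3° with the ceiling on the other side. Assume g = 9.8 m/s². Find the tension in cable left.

T_left ≈ 1120 N

Weight W = 145 × 9.8 = 1421 N acts straight down.
Horizontal: T_left cos 57° = T_right cos 38.3°  →  T_right = 0.694 T_left.
Vertical: T_left sin 57° + T_right sin 38.3° = 1421.
Substituting the horizontal relation into the vertical equation gives 1.269 T_left = 1421, so T_left = 1120 N.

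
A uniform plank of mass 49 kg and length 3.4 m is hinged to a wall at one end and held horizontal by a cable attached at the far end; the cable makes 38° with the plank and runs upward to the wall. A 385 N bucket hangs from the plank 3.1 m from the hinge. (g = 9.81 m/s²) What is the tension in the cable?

Take torques about the hinge: T sin 38° · 3.4 = 49×9.81×1.7 + 385×3.1 = 2010.7 N·m.
So T = 2010.7 / (0.6157 × 3.4) = 960.55 N.

T ≈ 961 N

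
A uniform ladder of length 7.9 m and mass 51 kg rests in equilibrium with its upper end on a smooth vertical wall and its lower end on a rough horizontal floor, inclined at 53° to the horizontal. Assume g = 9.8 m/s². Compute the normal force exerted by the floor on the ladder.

N_floor ≈ 500 N

ΣF_y = 0: N_floor = 51×9.8 = 499.8 N.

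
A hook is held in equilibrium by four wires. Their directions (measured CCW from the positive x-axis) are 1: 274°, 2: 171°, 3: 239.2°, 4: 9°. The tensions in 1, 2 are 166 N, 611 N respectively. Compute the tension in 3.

Resolve: ΣF_x = 166 cos 274° + 611 cos 171° + T_3 cos 239.2° + T_4 cos 9° = 0.
        ΣF_y = 166 sin 274° + 611 sin 171° + T_3 sin 239.2° + T_4 sin 9° = 0.
The known terms sum to (-591.9, -70.01) N, so -0.5120 T_3 + 0.9877 T_4 = 591.9 and -0.8590 T_3 + 0.1564 T_4 = 70.01.
Solving simultaneously: T_3 = 30.51 N, T_4 = 615.1 N.

T_3 ≈ 30.5 N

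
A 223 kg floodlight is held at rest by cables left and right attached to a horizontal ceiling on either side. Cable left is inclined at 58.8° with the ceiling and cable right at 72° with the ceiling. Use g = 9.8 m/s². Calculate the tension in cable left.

Weight W = 223 × 9.8 = 2185 N acts straight down.
Horizontal: T_left cos 58.8° = T_right cos 72°  →  T_right = 1.676 T_left.
Vertical: T_left sin 58.8° + T_right sin 72° = 2185.
Substituting the horizontal relation into the vertical equation gives 2.45 T_left = 2185, so T_left = 892.1 N.

T_left ≈ 892 N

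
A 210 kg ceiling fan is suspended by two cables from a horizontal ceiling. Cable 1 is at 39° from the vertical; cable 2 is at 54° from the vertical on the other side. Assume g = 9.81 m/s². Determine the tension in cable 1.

Angles from the horizontal: cable 1 is 90° − 39° = 51°, cable 2 is 90° − 54° = 36°.
Weight W = 210 × 9.81 = 2060 N acts straight down.
Horizontal: T_1 cos 51° = T_2 cos 36°  →  T_2 = 0.7779 T_1.
Vertical: T_1 sin 51° + T_2 sin 36° = 2060.
Substituting the horizontal relation into the vertical equation gives 1.234 T_1 = 2060, so T_1 = 1669 N.

T_1 ≈ 1670 N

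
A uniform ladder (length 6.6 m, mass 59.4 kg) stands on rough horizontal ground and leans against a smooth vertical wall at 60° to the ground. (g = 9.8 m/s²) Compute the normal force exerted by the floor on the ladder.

ΣF_y = 0: N_floor = 59.4×9.8 = 582.12 N.

N_floor ≈ 582 N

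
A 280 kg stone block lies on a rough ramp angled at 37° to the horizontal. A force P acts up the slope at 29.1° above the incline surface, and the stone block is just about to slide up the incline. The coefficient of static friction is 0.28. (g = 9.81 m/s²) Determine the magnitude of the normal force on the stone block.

N ≈ 1100 N

On the verge of sliding up the incline, friction equals μN and acts down the slope.
Perpendicular: N + P sin 29.1° = W cos 37° = 2194 N.
Along incline: P cos 29.1° = W sin 37° + μN  with W sin 37° = 1653 N.
Solving the pair for P and N: P = 2245 N, N = 1102 N (and f = μN = 308.5 N).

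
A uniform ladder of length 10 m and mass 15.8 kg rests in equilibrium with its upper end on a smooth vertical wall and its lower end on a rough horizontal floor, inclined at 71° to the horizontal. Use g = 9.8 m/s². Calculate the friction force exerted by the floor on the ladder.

f ≈ 26.7 N

Torques about the foot: N_wall · 10 sin 71° = 15.8×9.8×5 cos 71° → N_wall = 26.658 N.
ΣF_x = 0: f_floor = N_wall = 26.658 N.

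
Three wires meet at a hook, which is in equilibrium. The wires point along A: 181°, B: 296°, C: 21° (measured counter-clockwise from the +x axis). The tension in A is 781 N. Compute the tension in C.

T_C ≈ 711 N

Resolve: ΣF_x = 781 cos 181° + T_B cos 296° + T_C cos 21° = 0.
        ΣF_y = 781 sin 181° + T_B sin 296° + T_C sin 21° = 0.
The known terms sum to (-780.9, -13.63) N, so 0.4384 T_B + 0.9336 T_C = 780.9 and -0.8988 T_B + 0.3584 T_C = 13.63.
Solving simultaneously: T_B = 268.1 N, T_C = 710.5 N.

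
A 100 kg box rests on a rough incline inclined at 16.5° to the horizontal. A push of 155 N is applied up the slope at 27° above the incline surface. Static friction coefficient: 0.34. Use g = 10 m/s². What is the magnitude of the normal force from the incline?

Axes along / perpendicular to the incline. W sin 16.5° = 284 N down-slope; W cos 16.5° = 958.8 N into the surface.
Perpendicular: N = W cos 16.5° − P sin 27° = 958.8 − 70.37 = 888.5 N.
Along incline: P cos 27° + f = W sin 16.5° (friction acts up-slope) → f = 284 − 138.1 = 145.9 N.
|f| = 145.9 N ≤ μN = 302.1 N, so the box is indeed static.

N ≈ 888 N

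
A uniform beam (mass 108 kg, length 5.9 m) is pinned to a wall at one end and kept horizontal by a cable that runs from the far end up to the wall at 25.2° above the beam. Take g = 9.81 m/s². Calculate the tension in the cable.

T ≈ 1240 N

Take torques about the hinge: T sin 25.2° · 5.9 = 108×9.81×2.95 = 3125.5 N·m.
So T = 3125.5 / (0.4258 × 5.9) = 1244.2 N.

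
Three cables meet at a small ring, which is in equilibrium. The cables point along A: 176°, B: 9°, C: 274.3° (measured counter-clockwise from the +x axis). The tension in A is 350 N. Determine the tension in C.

T_C ≈ 79 N

Resolve: ΣF_x = 350 cos 176° + T_B cos 9° + T_C cos 274.3° = 0.
        ΣF_y = 350 sin 176° + T_B sin 9° + T_C sin 274.3° = 0.
The known terms sum to (-349.1, 24.41) N, so 0.9877 T_B + 0.0750 T_C = 349.1 and 0.1564 T_B − 0.9972 T_C = -24.41.
Solving simultaneously: T_B = 347.5 N, T_C = 79 N.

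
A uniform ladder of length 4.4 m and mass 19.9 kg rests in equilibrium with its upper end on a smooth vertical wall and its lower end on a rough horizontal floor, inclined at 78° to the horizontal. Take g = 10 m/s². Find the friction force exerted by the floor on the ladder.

f ≈ 21.1 N

Torques about the foot: N_wall · 4.4 sin 78° = 19.9×10×2.2 cos 78° → N_wall = 21.149 N.
ΣF_x = 0: f_floor = N_wall = 21.149 N.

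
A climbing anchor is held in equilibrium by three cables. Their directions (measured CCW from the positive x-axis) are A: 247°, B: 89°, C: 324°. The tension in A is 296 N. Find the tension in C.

T_C ≈ 135 N

Resolve: ΣF_x = 296 cos 247° + T_B cos 89° + T_C cos 324° = 0.
        ΣF_y = 296 sin 247° + T_B sin 89° + T_C sin 324° = 0.
The known terms sum to (-115.7, -272.5) N, so 0.0175 T_B + 0.8090 T_C = 115.7 and 0.9998 T_B − 0.5878 T_C = 272.5.
Solving simultaneously: T_B = 352.1 N, T_C = 135.4 N.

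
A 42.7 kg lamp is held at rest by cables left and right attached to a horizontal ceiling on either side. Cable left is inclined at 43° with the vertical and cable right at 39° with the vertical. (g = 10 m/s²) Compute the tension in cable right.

Angles from the horizontal: cable left is 90° − 43° = 47°, cable right is 90° − 39° = 51°.
Weight W = 42.7 × 10 = 427 N acts straight down.
Horizontal: T_left cos 47° = T_right cos 51°  →  T_left = 0.9228 T_right.
Vertical: T_left sin 47° + T_right sin 51° = 427.
Substituting the horizontal relation into the vertical equation gives 1.452 T_right = 427, so T_right = 294.1 N.

T_right ≈ 294 N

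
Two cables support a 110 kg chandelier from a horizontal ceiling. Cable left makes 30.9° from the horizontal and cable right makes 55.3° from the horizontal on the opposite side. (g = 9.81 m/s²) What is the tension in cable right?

T_right ≈ 928 N

Weight W = 110 × 9.81 = 1079 N acts straight down.
Horizontal: T_left cos 30.9° = T_right cos 55.3°  →  T_left = 0.6634 T_right.
Vertical: T_left sin 30.9° + T_right sin 55.3° = 1079.
Substituting the horizontal relation into the vertical equation gives 1.163 T_right = 1079, so T_right = 928 N.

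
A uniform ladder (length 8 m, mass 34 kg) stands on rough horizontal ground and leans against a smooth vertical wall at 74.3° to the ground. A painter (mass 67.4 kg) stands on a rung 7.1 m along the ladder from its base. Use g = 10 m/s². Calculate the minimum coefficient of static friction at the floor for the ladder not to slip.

ΣF_y = 0: N_floor = 34×10 + 67.4×10 = 1014 N.
Torques about the foot: N_wall · 8 sin 74.3° = 34×10×4 cos 74.3° + 67.4×10×7.1 cos 74.3° → N_wall = 215.92 N.
ΣF_x = 0: f_floor = N_wall = 215.92 N.
μ_min = f_floor / N_floor = 215.92 / 1014 = 0.2129.

μ_min ≈ 0.213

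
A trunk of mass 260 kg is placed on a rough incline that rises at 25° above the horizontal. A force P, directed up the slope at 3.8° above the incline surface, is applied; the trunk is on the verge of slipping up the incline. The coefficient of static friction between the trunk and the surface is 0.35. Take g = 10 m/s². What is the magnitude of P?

On the verge of sliding up the incline, friction equals μN and acts down the slope.
Perpendicular: N + P sin 3.8° = W cos 25° = 2356 N.
Along incline: P cos 3.8° = W sin 25° + μN  with W sin 25° = 1099 N.
Solving the pair for P and N: P = 1884 N, N = 2232 N (and f = μN = 781 N).

P ≈ 1880 N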